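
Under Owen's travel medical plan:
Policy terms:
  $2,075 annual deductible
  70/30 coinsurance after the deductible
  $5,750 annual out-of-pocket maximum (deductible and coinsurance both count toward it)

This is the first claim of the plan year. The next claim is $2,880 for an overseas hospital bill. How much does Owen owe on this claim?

$2,316.50

Deductible not yet touched, so the first $2,075 of the bill goes to the deductible.
That leaves $2,880 − $2,075 = $805 for coinsurance.
Coinsurance: $805 × 30% = $241.50.
That puts the traveler's cost at $2,075 + $241.50 = $2,316.50 before any cap.
Total out-of-pocket so far would be $0 + $2,316.50 = $2,316.50, below the $5,750 cap — no reduction.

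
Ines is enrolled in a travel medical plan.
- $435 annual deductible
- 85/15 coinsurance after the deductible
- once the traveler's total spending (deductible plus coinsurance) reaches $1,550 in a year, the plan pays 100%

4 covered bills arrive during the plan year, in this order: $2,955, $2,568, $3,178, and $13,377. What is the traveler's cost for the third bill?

$351.80

Claim 1 — $2,955: deductible takes $435, $2,520 remains; traveler's 15% is $378. Traveler pays $813; OOP now $813.
Claim 2 — $2,568: deductible already satisfied, so traveler's share is 15% × $2,568 = $385.20. Traveler owes $385.20 (running OOP $1,198.20).
Claim 3 — $3,178: 15% coinsurance on $3,178 = $476.70. That would push OOP to $1,674.90, over the $1,550 cap, so traveler pays $1,550 − $1,198.20 = $351.80.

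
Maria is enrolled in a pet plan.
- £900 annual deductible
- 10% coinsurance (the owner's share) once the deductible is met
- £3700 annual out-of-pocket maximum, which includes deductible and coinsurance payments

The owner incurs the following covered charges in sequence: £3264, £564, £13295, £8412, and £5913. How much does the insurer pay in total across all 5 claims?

Bill 1, £3264: £900 finishes the deductible; £2364 goes to coinsurance; owner's 10% is £236.40. Owner pays £1136.40; OOP now £1136.40. Insurer: £3264 − £1136.40 = £2127.60.
Bill 2, £564: deductible met; 10% of £564 = £56.40. Owner pays £56.40; OOP now £1192.80. Plan pays £564 − £56.40 = £507.60.
Bill 3, £13295: 10% coinsurance on £13295 = £1329.50. Cost to owner: £1329.50. OOP to date £2522.30. Insurer: £13295 − £1329.50 = £11965.50.
Bill 4, £8412: deductible met; 10% of £8412 = £841.20. Cost to owner: £841.20. OOP to date £3363.50. Insurer: £8412 − £841.20 = £7570.80.
Bill 5, £5913: deductible already satisfied, so owner's share is 10% × £5913 = £591.30. Adding that to £3363.50 gives £3954.80, past the £3700 cap; owner pays only £3700 − £3363.50 = £336.50. Insurer: £5913 − £336.50 = £5576.50.
Insurer total: £2127.60 + £507.60 + £11965.50 + £7570.80 + £5576.50 = £27748.

£27748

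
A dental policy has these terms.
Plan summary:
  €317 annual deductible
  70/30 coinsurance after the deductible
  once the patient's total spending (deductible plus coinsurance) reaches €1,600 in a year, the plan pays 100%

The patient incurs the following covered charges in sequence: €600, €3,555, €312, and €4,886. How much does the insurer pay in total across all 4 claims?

€7,753

Claim 1 — €600: €317 to deductible, leaving €283; 30% of €283 = €84.90. Patient pays €401.90; OOP now €401.90. Plan pays €600 − €401.90 = €198.10.
Claim 2 — €3,555: deductible already satisfied, so patient's share is 30% × €3,555 = €1,066.50. Patient pays €1,066.50; OOP now €1,468.40. Plan pays €3,555 − €1,066.50 = €2,488.50.
Claim 3 — €312: deductible already satisfied, so patient's share is 30% × €312 = €93.60. Cost to patient: €93.60. OOP to date €1,562. Plan pays €312 − €93.60 = €218.40.
Claim 4 — €4,886: 30% coinsurance on €4,886 = €1,465.80. OOP would hit €3,027.80 > €1,600, so the cap limits the patient to €1,600 − €1,562 = €38. Insurer: €4,886 − €38 = €4,848.
Insurer total: €198.10 + €2,488.50 + €218.40 + €4,848 = €7,753.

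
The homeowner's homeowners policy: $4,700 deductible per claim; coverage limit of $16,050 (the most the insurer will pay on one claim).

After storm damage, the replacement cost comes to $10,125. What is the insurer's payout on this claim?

$5,425

After the deductible, $10,125 − $4,700 = $5,425 remains.
That's under the $16,050 cap, so the insurer reimburses the full $5,425.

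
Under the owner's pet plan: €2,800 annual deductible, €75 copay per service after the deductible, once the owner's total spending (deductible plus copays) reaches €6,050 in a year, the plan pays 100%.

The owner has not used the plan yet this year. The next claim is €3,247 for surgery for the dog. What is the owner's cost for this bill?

€2,875

The full €2,800 deductible is still open; €2,800 of this bill applies to it.
That leaves €3,247 − €2,800 = €447 for the copay.
Copay on this service: €75.
That puts the owner's cost at €2,800 + €75 = €2,875 before any cap.
Total out-of-pocket so far would be €0 + €2,875 = €2,875, below the €6,050 cap — no reduction.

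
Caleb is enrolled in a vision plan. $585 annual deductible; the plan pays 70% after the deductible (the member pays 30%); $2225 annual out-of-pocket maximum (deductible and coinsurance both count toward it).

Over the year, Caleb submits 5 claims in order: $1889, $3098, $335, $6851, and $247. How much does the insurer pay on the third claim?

Claim 1 — $1889: $585 finishes the deductible; $1304 goes to coinsurance; coinsurance $1304 × 30% = $391.20. Cost to member: $976.20. OOP to date $976.20. Plan pays $1889 − $976.20 = $912.80.
Claim 2 — $3098: 30% coinsurance on $3098 = $929.40. Member pays $929.40; OOP now $1905.60. Insurer: $3098 − $929.40 = $2168.60.
Claim 3 — $335: deductible met; 30% of $335 = $100.50. Member pays $100.50; OOP now $2006.10. Insurer: $335 − $100.50 = $234.50.

$234.50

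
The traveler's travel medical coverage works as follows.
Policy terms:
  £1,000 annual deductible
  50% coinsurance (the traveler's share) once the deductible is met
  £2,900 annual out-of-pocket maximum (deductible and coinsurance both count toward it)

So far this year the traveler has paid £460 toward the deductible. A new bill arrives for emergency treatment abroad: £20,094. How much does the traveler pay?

Deductible still to meet: £1,000 − £460 = £540.
That leaves £20,094 − £540 = £19,554 for coinsurance.
Traveler's 50% share of £19,554 is £9,777.
That puts the traveler's cost at £540 + £9,777 = £10,317 before any cap.
Adding £10,317 to the £460 already spent would give £10,777, which exceeds the £2,900 cap; the traveler pays just £2,900 − £460 = £2,440.

£2,440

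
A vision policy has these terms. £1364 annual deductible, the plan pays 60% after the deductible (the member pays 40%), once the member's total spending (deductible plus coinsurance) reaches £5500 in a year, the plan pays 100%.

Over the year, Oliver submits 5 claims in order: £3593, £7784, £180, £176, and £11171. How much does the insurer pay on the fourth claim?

#1 (£3593): deductible takes £1364, £2229 remains; coinsurance £2229 × 40% = £891.60. Member pays £2255.60; OOP now £2255.60. Insurer: £3593 − £2255.60 = £1337.40.
#2 (£7784): deductible met; 40% of £7784 = £3113.60. Member owes £3113.60 (running OOP £5369.20). Plan pays £7784 − £3113.60 = £4670.40.
#3 (£180): deductible met; 40% of £180 = £72. Member pays £72; OOP now £5441.20. Insurer: £180 − £72 = £108.
#4 (£176): 40% coinsurance on £176 = £70.40. Adding that to £5441.20 gives £5511.60, past the £5500 cap; member pays only £5500 − £5441.20 = £58.80. Plan pays £176 − £58.80 = £117.20.

£117.20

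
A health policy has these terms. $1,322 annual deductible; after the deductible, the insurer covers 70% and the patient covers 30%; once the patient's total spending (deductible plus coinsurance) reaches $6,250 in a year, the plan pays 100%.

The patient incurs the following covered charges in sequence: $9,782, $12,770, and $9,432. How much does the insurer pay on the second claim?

#1 ($9,782): deductible takes $1,322, $8,460 remains; patient's 30% is $2,538. Patient pays $3,860; OOP now $3,860. Plan pays $9,782 − $3,860 = $5,922.
#2 ($12,770): 30% coinsurance on $12,770 = $3,831. OOP would hit $7,691 > $6,250, so the cap limits the patient to $6,250 − $3,860 = $2,390. Plan pays $12,770 − $2,390 = $10,380.

$10,380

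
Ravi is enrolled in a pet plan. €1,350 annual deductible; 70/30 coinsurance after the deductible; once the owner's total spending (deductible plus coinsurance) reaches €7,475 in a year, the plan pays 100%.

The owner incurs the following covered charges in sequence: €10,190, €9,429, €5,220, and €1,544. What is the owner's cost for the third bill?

€644.30

Claim 1 — €10,190: deductible takes €1,350, €8,840 remains; 30% of €8,840 = €2,652. Owner owes €4,002 (running OOP €4,002).
Claim 2 — €9,429: deductible already satisfied, so owner's share is 30% × €9,429 = €2,828.70. Owner pays €2,828.70; OOP now €6,830.70.
Claim 3 — €5,220: deductible met; 30% of €5,220 = €1,566. OOP would hit €8,396.70 > €7,475, so the cap limits the owner to €7,475 − €6,830.70 = €644.30.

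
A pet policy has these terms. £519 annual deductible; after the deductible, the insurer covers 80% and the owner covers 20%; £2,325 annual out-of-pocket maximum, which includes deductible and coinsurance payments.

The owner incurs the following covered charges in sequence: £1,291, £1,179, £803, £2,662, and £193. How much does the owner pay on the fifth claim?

#1 (£1,291): £519 to deductible, leaving £772; coinsurance £772 × 20% = £154.40. Owner owes £673.40 (running OOP £673.40).
#2 (£1,179): deductible already satisfied, so owner's share is 20% × £1,179 = £235.80. Owner owes £235.80 (running OOP £909.20).
#3 (£803): deductible met; 20% of £803 = £160.60. Owner owes £160.60 (running OOP £1,069.80).
#4 (£2,662): deductible already satisfied, so owner's share is 20% × £2,662 = £532.40. Owner pays £532.40; OOP now £1,602.20.
#5 (£193): deductible met; 20% of £193 = £38.60. Cost to owner: £38.60. OOP to date £1,640.80.

£38.60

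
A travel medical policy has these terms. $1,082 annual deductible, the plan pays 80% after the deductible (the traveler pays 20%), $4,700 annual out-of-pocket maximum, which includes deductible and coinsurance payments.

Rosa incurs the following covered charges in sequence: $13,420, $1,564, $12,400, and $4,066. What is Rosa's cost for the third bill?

$837.60

Bill 1, $13,420: $1,082 to deductible, leaving $12,338; coinsurance $12,338 × 20% = $2,467.60. Cost to traveler: $3,549.60. OOP to date $3,549.60.
Bill 2, $1,564: 20% coinsurance on $1,564 = $312.80. Cost to traveler: $312.80. OOP to date $3,862.40.
Bill 3, $12,400: deductible met; 20% of $12,400 = $2,480. That would push OOP to $6,342.40, over the $4,700 cap, so traveler pays $4,700 − $3,862.40 = $837.60.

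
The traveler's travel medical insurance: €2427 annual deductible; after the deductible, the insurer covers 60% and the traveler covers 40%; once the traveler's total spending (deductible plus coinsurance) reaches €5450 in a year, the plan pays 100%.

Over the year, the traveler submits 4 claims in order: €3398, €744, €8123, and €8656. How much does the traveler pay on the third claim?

€2337

#1 (€3398): deductible takes €2427, €971 remains; traveler's 40% is €388.40. Traveler pays €2815.40; OOP now €2815.40.
#2 (€744): deductible already satisfied, so traveler's share is 40% × €744 = €297.60. Cost to traveler: €297.60. OOP to date €3113.
#3 (€8123): deductible already satisfied, so traveler's share is 40% × €8123 = €3249.20. That would push OOP to €6362.20, over the €5450 cap, so traveler pays €5450 − €3113 = €2337.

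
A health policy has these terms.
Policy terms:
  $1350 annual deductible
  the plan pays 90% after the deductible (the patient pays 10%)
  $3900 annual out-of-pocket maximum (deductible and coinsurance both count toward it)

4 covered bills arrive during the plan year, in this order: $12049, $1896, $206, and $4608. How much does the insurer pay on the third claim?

$185.40

Bill 1, $12049: $1350 finishes the deductible; $10699 goes to coinsurance; 10% of $10699 = $1069.90. Patient pays $2419.90; OOP now $2419.90. Plan pays $12049 − $2419.90 = $9629.10.
Bill 2, $1896: 10% coinsurance on $1896 = $189.60. Patient owes $189.60 (running OOP $2609.50). Plan pays $1896 − $189.60 = $1706.40.
Bill 3, $206: deductible met; 10% of $206 = $20.60. Cost to patient: $20.60. OOP to date $2630.10. Insurer: $206 − $20.60 = $185.40.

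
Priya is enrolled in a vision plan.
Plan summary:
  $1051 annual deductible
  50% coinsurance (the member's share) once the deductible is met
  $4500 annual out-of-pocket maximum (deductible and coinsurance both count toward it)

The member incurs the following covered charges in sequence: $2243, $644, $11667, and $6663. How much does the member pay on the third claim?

$2531

#1 ($2243): $1051 finishes the deductible; $1192 goes to coinsurance; coinsurance $1192 × 50% = $596. Member pays $1647; OOP now $1647.
#2 ($644): 50% coinsurance on $644 = $322. Member owes $322 (running OOP $1969).
#3 ($11667): deductible met; 50% of $11667 = $5833.50. Adding that to $1969 gives $7802.50, past the $4500 cap; member pays only $4500 − $1969 = $2531.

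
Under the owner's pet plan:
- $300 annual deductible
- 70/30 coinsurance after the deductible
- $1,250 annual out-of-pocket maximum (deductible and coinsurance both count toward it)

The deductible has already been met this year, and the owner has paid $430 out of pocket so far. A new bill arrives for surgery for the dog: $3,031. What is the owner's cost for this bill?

With the deductible met, the entire $3,031 is subject to coinsurance.
Coinsurance: $3,031 × 30% = $909.30.
Adding $909.30 to the $430 already spent would give $1,339.30, which exceeds the $1,250 cap; the owner pays just $1,250 − $430 = $820.

$820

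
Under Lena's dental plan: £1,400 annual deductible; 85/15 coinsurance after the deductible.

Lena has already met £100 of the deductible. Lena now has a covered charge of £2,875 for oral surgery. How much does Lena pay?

£1,536.25

Deductible still to meet: £1,400 − £100 = £1,300.
That leaves £2,875 − £1,300 = £1,575 for coinsurance.
Patient's 15% share of £1,575 is £236.25.
Patient responsibility: £1,300 + £236.25 = £1,536.25.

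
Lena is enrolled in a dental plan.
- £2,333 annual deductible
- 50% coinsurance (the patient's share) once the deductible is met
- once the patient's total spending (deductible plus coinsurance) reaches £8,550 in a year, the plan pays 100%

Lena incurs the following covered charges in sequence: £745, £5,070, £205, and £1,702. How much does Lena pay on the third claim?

Claim 1 — £745: entire amount goes to the deductible. Patient owes £745 (running OOP £745).
Claim 2 — £5,070: £1,588 finishes the deductible; £3,482 goes to coinsurance; coinsurance £3,482 × 50% = £1,741. Cost to patient: £3,329. OOP to date £4,074.
Claim 3 — £205: deductible met; 50% of £205 = £102.50. Patient owes £102.50 (running OOP £4,176.50).

£102.50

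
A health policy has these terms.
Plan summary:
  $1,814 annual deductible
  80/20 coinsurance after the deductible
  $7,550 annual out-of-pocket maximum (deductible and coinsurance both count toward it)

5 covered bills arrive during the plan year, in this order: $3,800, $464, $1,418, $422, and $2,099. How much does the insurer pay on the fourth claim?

Claim 1 ($3,800): $1,814 to deductible, leaving $1,986; 20% of $1,986 = $397.20. Cost to patient: $2,211.20. OOP to date $2,211.20. Insurer: $3,800 − $2,211.20 = $1,588.80.
Claim 2 ($464): deductible already satisfied, so patient's share is 20% × $464 = $92.80. Patient owes $92.80 (running OOP $2,304). Insurer: $464 − $92.80 = $371.20.
Claim 3 ($1,418): deductible met; 20% of $1,418 = $283.60. Cost to patient: $283.60. OOP to date $2,587.60. Plan pays $1,418 − $283.60 = $1,134.40.
Claim 4 ($422): 20% coinsurance on $422 = $84.40. Patient owes $84.40 (running OOP $2,672). Plan pays $422 − $84.40 = $337.60.

$337.60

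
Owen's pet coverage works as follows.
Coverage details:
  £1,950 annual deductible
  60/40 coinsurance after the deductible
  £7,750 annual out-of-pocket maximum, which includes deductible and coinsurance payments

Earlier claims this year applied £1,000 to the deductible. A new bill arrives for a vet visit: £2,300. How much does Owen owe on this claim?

Deductible still to meet: £1,950 − £1,000 = £950.
After the £950 deductible portion, £2,300 − £950 = £1,350 is subject to coinsurance.
Coinsurance: £1,350 × 40% = £540.
That puts the owner's cost at £950 + £540 = £1,490 before any cap.
Year-to-date out-of-pocket becomes £1,000 + £1,490 = £2,490, still under the £7,750 maximum, so no cap applies.

£1,490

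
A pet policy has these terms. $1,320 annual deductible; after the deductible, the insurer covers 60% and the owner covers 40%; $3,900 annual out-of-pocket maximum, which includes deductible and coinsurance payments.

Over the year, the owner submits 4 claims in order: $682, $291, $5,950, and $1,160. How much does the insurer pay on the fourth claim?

$821.20

Bill 1, $682: all of it applies to the deductible. Cost to owner: $682. OOP to date $682. Plan pays $682 − $682 = $0.
Bill 2, $291: all of it applies to the deductible. Cost to owner: $291. OOP to date $973. Plan pays $291 − $291 = $0.
Bill 3, $5,950: deductible takes $347, $5,603 remains; coinsurance $5,603 × 40% = $2,241.20. Owner pays $2,588.20; OOP now $3,561.20. Insurer: $5,950 − $2,588.20 = $3,361.80.
Bill 4, $1,160: 40% coinsurance on $1,160 = $464. That would push OOP to $4,025.20, over the $3,900 cap, so owner pays $3,900 − $3,561.20 = $338.80. Plan pays $1,160 − $338.80 = $821.20.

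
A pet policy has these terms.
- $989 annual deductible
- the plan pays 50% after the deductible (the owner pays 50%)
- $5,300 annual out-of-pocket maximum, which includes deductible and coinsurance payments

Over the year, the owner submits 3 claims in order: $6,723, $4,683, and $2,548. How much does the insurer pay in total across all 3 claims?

$8,654

Bill 1, $6,723: deductible takes $989, $5,734 remains; 50% of $5,734 = $2,867. Owner owes $3,856 (running OOP $3,856). Plan pays $6,723 − $3,856 = $2,867.
Bill 2, $4,683: deductible met; 50% of $4,683 = $2,341.50. That would push OOP to $6,197.50, over the $5,300 cap, so owner pays $5,300 − $3,856 = $1,444. Plan pays $4,683 − $1,444 = $3,239.
Bill 3, $2,548: 50% coinsurance on $2,548 = $1,274. Adding that to $5,300 gives $6,574, past the $5,300 cap; owner pays only $5,300 − $5,300 = $0. Plan pays $2,548 − $0 = $2,548.
Insurer total: $2,867 + $3,239 + $2,548 = $8,654.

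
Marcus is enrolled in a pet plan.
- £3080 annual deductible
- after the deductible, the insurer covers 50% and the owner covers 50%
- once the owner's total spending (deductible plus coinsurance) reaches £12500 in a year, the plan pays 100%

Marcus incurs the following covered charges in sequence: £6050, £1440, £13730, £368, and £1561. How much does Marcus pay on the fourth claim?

£184

Bill 1, £6050: £3080 to deductible, leaving £2970; owner's 50% is £1485. Cost to owner: £4565. OOP to date £4565.
Bill 2, £1440: 50% coinsurance on £1440 = £720. Cost to owner: £720. OOP to date £5285.
Bill 3, £13730: 50% coinsurance on £13730 = £6865. Owner pays £6865; OOP now £12150.
Bill 4, £368: deductible already satisfied, so owner's share is 50% × £368 = £184. Cost to owner: £184. OOP to date £12334.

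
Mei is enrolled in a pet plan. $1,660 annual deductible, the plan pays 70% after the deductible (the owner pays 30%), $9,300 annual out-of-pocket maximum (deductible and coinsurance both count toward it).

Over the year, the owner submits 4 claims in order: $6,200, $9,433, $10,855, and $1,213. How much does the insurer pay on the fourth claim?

$1,021.40

Claim 1 ($6,200): $1,660 to deductible, leaving $4,540; owner's 30% is $1,362. Cost to owner: $3,022. OOP to date $3,022. Plan pays $6,200 − $3,022 = $3,178.
Claim 2 ($9,433): deductible already satisfied, so owner's share is 30% × $9,433 = $2,829.90. Owner pays $2,829.90; OOP now $5,851.90. Plan pays $9,433 − $2,829.90 = $6,603.10.
Claim 3 ($10,855): 30% coinsurance on $10,855 = $3,256.50. Cost to owner: $3,256.50. OOP to date $9,108.40. Plan pays $10,855 − $3,256.50 = $7,598.50.
Claim 4 ($1,213): deductible met; 30% of $1,213 = $363.90. OOP would hit $9,472.30 > $9,300, so the cap limits the owner to $9,300 − $9,108.40 = $191.60. Insurer: $1,213 − $191.60 = $1,021.40.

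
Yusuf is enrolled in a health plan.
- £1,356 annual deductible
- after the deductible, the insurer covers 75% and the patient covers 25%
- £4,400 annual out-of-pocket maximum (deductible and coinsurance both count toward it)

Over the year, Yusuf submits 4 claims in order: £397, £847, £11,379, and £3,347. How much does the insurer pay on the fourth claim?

£3,119.75

#1 (£397): fully absorbed by the deductible. Patient owes £397 (running OOP £397). Plan pays £397 − £397 = £0.
#2 (£847): entire amount goes to the deductible. Patient pays £847; OOP now £1,244. Insurer: £847 − £847 = £0.
#3 (£11,379): £112 to deductible, leaving £11,267; coinsurance £11,267 × 25% = £2,816.75. Patient owes £2,928.75 (running OOP £4,172.75). Insurer: £11,379 − £2,928.75 = £8,450.25.
#4 (£3,347): deductible met; 25% of £3,347 = £836.75. OOP would hit £5,009.50 > £4,400, so the cap limits the patient to £4,400 − £4,172.75 = £227.25. Plan pays £3,347 − £227.25 = £3,119.75.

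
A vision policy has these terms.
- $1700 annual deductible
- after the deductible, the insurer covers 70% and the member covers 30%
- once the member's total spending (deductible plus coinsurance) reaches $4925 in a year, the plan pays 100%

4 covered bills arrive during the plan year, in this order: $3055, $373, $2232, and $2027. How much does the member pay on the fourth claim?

$608.10

Bill 1, $3055: $1700 finishes the deductible; $1355 goes to coinsurance; coinsurance $1355 × 30% = $406.50. Member pays $2106.50; OOP now $2106.50.
Bill 2, $373: deductible already satisfied, so member's share is 30% × $373 = $111.90. Member pays $111.90; OOP now $2218.40.
Bill 3, $2232: 30% coinsurance on $2232 = $669.60. Member pays $669.60; OOP now $2888.
Bill 4, $2027: deductible already satisfied, so member's share is 30% × $2027 = $608.10. Cost to member: $608.10. OOP to date $3496.10.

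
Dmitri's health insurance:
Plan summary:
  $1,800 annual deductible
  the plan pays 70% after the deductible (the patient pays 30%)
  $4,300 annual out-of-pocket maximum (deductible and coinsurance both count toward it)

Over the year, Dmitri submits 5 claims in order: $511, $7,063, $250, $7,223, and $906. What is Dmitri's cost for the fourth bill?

$692.80

#1 ($511): all of it applies to the deductible. Patient owes $511 (running OOP $511).
#2 ($7,063): $1,289 to deductible, leaving $5,774; 30% of $5,774 = $1,732.20. Cost to patient: $3,021.20. OOP to date $3,532.20.
#3 ($250): deductible already satisfied, so patient's share is 30% × $250 = $75. Cost to patient: $75. OOP to date $3,607.20.
#4 ($7,223): deductible already satisfied, so patient's share is 30% × $7,223 = $2,166.90. Adding that to $3,607.20 gives $5,774.10, past the $4,300 cap; patient pays only $4,300 − $3,607.20 = $692.80.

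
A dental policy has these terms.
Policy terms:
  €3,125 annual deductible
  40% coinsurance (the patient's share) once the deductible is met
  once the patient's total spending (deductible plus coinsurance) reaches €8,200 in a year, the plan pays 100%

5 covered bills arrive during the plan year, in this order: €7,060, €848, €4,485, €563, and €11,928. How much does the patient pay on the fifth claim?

€1,142.60

Claim 1 (€7,060): €3,125 finishes the deductible; €3,935 goes to coinsurance; 40% of €3,935 = €1,574. Cost to patient: €4,699. OOP to date €4,699.
Claim 2 (€848): deductible met; 40% of €848 = €339.20. Patient pays €339.20; OOP now €5,038.20.
Claim 3 (€4,485): deductible met; 40% of €4,485 = €1,794. Patient pays €1,794; OOP now €6,832.20.
Claim 4 (€563): deductible met; 40% of €563 = €225.20. Cost to patient: €225.20. OOP to date €7,057.40.
Claim 5 (€11,928): 40% coinsurance on €11,928 = €4,771.20. Adding that to €7,057.40 gives €11,828.60, past the €8,200 cap; patient pays only €8,200 − €7,057.40 = €1,142.60.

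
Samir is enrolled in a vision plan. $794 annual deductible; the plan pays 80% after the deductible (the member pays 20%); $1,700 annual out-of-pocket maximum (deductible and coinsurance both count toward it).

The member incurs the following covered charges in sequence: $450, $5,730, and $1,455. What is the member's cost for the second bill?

Claim 1 ($450): all of it applies to the deductible. Member pays $450; OOP now $450.
Claim 2 ($5,730): $344 finishes the deductible; $5,386 goes to coinsurance; 20% of $5,386 = $1,077.20. Deductible plus coinsurance: $344 + $1,077.20 = $1,421.20. OOP would hit $1,871.20 > $1,700, so the cap limits the member to $1,700 − $450 = $1,250.

$1,250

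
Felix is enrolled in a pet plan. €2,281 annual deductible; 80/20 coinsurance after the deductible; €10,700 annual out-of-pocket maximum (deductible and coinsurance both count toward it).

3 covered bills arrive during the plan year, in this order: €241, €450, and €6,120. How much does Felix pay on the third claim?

€2,496

Bill 1, €241: fully absorbed by the deductible. Owner pays €241; OOP now €241.
Bill 2, €450: all of it applies to the deductible. Owner owes €450 (running OOP €691).
Bill 3, €6,120: €1,590 finishes the deductible; €4,530 goes to coinsurance; coinsurance €4,530 × 20% = €906. Cost to owner: €2,496. OOP to date €3,187.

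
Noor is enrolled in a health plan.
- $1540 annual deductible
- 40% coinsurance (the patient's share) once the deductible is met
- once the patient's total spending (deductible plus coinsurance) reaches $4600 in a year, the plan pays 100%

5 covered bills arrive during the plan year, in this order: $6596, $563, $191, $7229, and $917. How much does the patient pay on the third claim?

#1 ($6596): $1540 to deductible, leaving $5056; 40% of $5056 = $2022.40. Patient owes $3562.40 (running OOP $3562.40).
#2 ($563): 40% coinsurance on $563 = $225.20. Cost to patient: $225.20. OOP to date $3787.60.
#3 ($191): deductible already satisfied, so patient's share is 40% × $191 = $76.40. Cost to patient: $76.40. OOP to date $3864.

$76.40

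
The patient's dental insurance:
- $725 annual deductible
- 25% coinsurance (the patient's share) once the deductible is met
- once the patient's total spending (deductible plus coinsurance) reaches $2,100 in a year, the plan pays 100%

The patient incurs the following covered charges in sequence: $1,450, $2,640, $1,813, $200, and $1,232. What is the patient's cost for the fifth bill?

#1 ($1,450): $725 to deductible, leaving $725; patient's 25% is $181.25. Cost to patient: $906.25. OOP to date $906.25.
#2 ($2,640): 25% coinsurance on $2,640 = $660. Cost to patient: $660. OOP to date $1,566.25.
#3 ($1,813): deductible already satisfied, so patient's share is 25% × $1,813 = $453.25. Patient pays $453.25; OOP now $2,019.50.
#4 ($200): deductible met; 25% of $200 = $50. Patient owes $50 (running OOP $2,069.50).
#5 ($1,232): 25% coinsurance on $1,232 = $308. Adding that to $2,069.50 gives $2,377.50, past the $2,100 cap; patient pays only $2,100 − $2,069.50 = $30.50.

$30.50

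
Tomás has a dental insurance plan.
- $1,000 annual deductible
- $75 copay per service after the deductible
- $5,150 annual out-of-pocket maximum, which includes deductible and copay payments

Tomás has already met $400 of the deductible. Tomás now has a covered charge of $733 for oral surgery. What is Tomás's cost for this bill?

Deductible still to meet: $1,000 − $400 = $600.
That leaves $733 − $600 = $133 for the copay.
Copay on this service: $75.
That puts the patient's cost at $600 + $75 = $675 before any cap.
Cumulative spending $400 + $675 = $1,075 stays under the $5,150 maximum.

$675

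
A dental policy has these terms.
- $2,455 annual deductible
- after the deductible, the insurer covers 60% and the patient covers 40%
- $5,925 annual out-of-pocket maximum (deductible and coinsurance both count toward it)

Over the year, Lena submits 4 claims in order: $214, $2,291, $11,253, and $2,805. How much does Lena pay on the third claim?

#1 ($214): all of it applies to the deductible. Patient pays $214; OOP now $214.
#2 ($2,291): $2,241 finishes the deductible; $50 goes to coinsurance; 40% of $50 = $20. Patient owes $2,261 (running OOP $2,475).
#3 ($11,253): deductible already satisfied, so patient's share is 40% × $11,253 = $4,501.20. OOP would hit $6,976.20 > $5,925, so the cap limits the patient to $5,925 − $2,475 = $3,450.

$3,450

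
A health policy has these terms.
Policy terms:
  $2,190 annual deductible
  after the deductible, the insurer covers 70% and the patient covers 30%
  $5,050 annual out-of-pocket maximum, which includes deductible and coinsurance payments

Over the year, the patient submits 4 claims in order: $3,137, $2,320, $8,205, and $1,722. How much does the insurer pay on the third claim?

#1 ($3,137): $2,190 to deductible, leaving $947; 30% of $947 = $284.10. Patient owes $2,474.10 (running OOP $2,474.10). Insurer: $3,137 − $2,474.10 = $662.90.
#2 ($2,320): deductible already satisfied, so patient's share is 30% × $2,320 = $696. Patient pays $696; OOP now $3,170.10. Plan pays $2,320 − $696 = $1,624.
#3 ($8,205): 30% coinsurance on $8,205 = $2,461.50. Adding that to $3,170.10 gives $5,631.60, past the $5,050 cap; patient pays only $5,050 − $3,170.10 = $1,879.90. Plan pays $8,205 − $1,879.90 = $6,325.10.

$6,325.10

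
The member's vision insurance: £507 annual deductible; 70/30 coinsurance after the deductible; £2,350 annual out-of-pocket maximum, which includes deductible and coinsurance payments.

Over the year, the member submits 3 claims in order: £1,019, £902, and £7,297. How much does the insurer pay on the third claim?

£5,878.20

#1 (£1,019): £507 to deductible, leaving £512; 30% of £512 = £153.60. Member owes £660.60 (running OOP £660.60). Plan pays £1,019 − £660.60 = £358.40.
#2 (£902): 30% coinsurance on £902 = £270.60. Member owes £270.60 (running OOP £931.20). Insurer: £902 − £270.60 = £631.40.
#3 (£7,297): deductible already satisfied, so member's share is 30% × £7,297 = £2,189.10. Adding that to £931.20 gives £3,120.30, past the £2,350 cap; member pays only £2,350 − £931.20 = £1,418.80. Insurer: £7,297 − £1,418.80 = £5,878.20.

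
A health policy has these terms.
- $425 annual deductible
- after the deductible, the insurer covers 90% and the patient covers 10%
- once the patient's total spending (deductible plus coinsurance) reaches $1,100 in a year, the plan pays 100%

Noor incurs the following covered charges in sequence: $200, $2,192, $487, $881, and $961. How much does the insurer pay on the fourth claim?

$792.90

Claim 1 ($200): fully absorbed by the deductible. Patient pays $200; OOP now $200. Insurer: $200 − $200 = $0.
Claim 2 ($2,192): $225 finishes the deductible; $1,967 goes to coinsurance; 10% of $1,967 = $196.70. Patient owes $421.70 (running OOP $621.70). Insurer: $2,192 − $421.70 = $1,770.30.
Claim 3 ($487): 10% coinsurance on $487 = $48.70. Cost to patient: $48.70. OOP to date $670.40. Plan pays $487 − $48.70 = $438.30.
Claim 4 ($881): deductible already satisfied, so patient's share is 10% × $881 = $88.10. Cost to patient: $88.10. OOP to date $758.50. Plan pays $881 − $88.10 = $792.90.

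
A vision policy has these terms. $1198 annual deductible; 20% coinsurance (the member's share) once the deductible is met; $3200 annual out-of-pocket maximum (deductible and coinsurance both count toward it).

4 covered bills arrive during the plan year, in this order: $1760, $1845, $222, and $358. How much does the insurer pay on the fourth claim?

$286.40

Bill 1, $1760: $1198 finishes the deductible; $562 goes to coinsurance; member's 20% is $112.40. Member owes $1310.40 (running OOP $1310.40). Plan pays $1760 − $1310.40 = $449.60.
Bill 2, $1845: deductible met; 20% of $1845 = $369. Cost to member: $369. OOP to date $1679.40. Insurer: $1845 − $369 = $1476.
Bill 3, $222: deductible met; 20% of $222 = $44.40. Member owes $44.40 (running OOP $1723.80). Plan pays $222 − $44.40 = $177.60.
Bill 4, $358: 20% coinsurance on $358 = $71.60. Member owes $71.60 (running OOP $1795.40). Insurer: $358 − $71.60 = $286.40.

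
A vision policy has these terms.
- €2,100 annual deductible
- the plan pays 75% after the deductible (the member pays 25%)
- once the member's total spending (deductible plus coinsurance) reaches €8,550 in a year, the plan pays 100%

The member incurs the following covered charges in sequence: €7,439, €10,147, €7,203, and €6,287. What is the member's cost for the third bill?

€1,800.75

#1 (€7,439): €2,100 finishes the deductible; €5,339 goes to coinsurance; 25% of €5,339 = €1,334.75. Member owes €3,434.75 (running OOP €3,434.75).
#2 (€10,147): 25% coinsurance on €10,147 = €2,536.75. Member pays €2,536.75; OOP now €5,971.50.
#3 (€7,203): deductible met; 25% of €7,203 = €1,800.75. Member owes €1,800.75 (running OOP €7,772.25).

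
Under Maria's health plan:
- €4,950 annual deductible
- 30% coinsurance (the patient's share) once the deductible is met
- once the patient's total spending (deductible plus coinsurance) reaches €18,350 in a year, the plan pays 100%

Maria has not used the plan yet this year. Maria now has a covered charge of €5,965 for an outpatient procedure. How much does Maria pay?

€5,254.50

Deductible not yet touched, so the first €4,950 of the bill goes to the deductible.
After the €4,950 deductible portion, €5,965 − €4,950 = €1,015 is subject to coinsurance.
Patient's 30% share of €1,015 is €304.50.
So the patient owes €4,950 + €304.50 = €5,254.50 before any cap.
Total out-of-pocket so far would be €0 + €5,254.50 = €5,254.50, below the €18,350 cap — no reduction.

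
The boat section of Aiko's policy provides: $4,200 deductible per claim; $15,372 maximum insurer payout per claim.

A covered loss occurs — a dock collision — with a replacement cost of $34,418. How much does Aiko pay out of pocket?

$19,046

After the deductible, $34,418 − $4,200 = $30,218 remains.
The $15,372 per-incident cap binds; insurer pays $15,372.
Out of pocket: $34,418 − $15,372 = $19,046.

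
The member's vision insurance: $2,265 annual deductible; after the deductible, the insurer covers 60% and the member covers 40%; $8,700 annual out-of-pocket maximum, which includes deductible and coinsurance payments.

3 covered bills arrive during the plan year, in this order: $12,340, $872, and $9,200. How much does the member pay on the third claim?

$2,056.20

#1 ($12,340): deductible takes $2,265, $10,075 remains; 40% of $10,075 = $4,030. Member pays $6,295; OOP now $6,295.
#2 ($872): 40% coinsurance on $872 = $348.80. Member pays $348.80; OOP now $6,643.80.
#3 ($9,200): deductible met; 40% of $9,200 = $3,680. Adding that to $6,643.80 gives $10,323.80, past the $8,700 cap; member pays only $8,700 − $6,643.80 = $2,056.20.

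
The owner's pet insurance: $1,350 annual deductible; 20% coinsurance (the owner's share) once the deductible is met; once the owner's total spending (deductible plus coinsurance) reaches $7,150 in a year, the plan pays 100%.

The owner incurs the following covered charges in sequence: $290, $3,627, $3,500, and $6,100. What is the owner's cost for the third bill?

Claim 1 — $290: fully absorbed by the deductible. Owner pays $290; OOP now $290.
Claim 2 — $3,627: $1,060 finishes the deductible; $2,567 goes to coinsurance; owner's 20% is $513.40. Owner owes $1,573.40 (running OOP $1,863.40).
Claim 3 — $3,500: 20% coinsurance on $3,500 = $700. Owner owes $700 (running OOP $2,563.40).

$700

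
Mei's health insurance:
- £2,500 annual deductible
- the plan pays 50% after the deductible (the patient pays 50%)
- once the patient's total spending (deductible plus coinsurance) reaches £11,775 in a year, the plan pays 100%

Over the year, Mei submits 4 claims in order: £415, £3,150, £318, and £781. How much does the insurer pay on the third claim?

Claim 1 — £415: entire amount goes to the deductible. Cost to patient: £415. OOP to date £415. Insurer: £415 − £415 = £0.
Claim 2 — £3,150: £2,085 to deductible, leaving £1,065; coinsurance £1,065 × 50% = £532.50. Patient owes £2,617.50 (running OOP £3,032.50). Plan pays £3,150 − £2,617.50 = £532.50.
Claim 3 — £318: deductible met; 50% of £318 = £159. Patient owes £159 (running OOP £3,191.50). Plan pays £318 − £159 = £159.

£159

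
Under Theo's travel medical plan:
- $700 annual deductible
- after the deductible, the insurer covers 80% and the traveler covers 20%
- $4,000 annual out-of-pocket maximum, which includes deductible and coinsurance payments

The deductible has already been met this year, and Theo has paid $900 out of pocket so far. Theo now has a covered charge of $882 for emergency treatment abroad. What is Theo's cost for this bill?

The deductible is already satisfied, so the full bill goes to coinsurance.
Coinsurance: $882 × 20% = $176.40.
Year-to-date out-of-pocket becomes $900 + $176.40 = $1,076.40, still under the $4,000 maximum, so no cap applies.

$176.40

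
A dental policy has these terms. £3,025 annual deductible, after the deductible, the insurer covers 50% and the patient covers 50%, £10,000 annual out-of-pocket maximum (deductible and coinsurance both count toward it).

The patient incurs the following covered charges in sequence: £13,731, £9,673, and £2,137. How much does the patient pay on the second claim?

#1 (£13,731): deductible takes £3,025, £10,706 remains; 50% of £10,706 = £5,353. Patient owes £8,378 (running OOP £8,378).
#2 (£9,673): deductible already satisfied, so patient's share is 50% × £9,673 = £4,836.50. That would push OOP to £13,214.50, over the £10,000 cap, so patient pays £10,000 − £8,378 = £1,622.

£1,622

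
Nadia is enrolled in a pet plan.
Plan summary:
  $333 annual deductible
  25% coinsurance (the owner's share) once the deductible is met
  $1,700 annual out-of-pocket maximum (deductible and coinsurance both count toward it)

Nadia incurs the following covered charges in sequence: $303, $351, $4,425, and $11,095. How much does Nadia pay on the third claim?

Claim 1 ($303): all of it applies to the deductible. Cost to owner: $303. OOP to date $303.
Claim 2 ($351): $30 finishes the deductible; $321 goes to coinsurance; owner's 25% is $80.25. Owner owes $110.25 (running OOP $413.25).
Claim 3 ($4,425): deductible already satisfied, so owner's share is 25% × $4,425 = $1,106.25. Owner pays $1,106.25; OOP now $1,519.50.

$1,106.25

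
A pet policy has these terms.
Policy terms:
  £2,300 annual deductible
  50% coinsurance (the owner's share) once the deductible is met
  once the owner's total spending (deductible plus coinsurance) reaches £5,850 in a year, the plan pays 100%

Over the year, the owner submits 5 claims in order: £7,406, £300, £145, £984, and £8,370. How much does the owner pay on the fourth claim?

£492

Claim 1 (£7,406): deductible takes £2,300, £5,106 remains; owner's 50% is £2,553. Cost to owner: £4,853. OOP to date £4,853.
Claim 2 (£300): deductible met; 50% of £300 = £150. Owner owes £150 (running OOP £5,003).
Claim 3 (£145): deductible met; 50% of £145 = £72.50. Owner pays £72.50; OOP now £5,075.50.
Claim 4 (£984): deductible already satisfied, so owner's share is 50% × £984 = £492. Owner owes £492 (running OOP £5,567.50).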